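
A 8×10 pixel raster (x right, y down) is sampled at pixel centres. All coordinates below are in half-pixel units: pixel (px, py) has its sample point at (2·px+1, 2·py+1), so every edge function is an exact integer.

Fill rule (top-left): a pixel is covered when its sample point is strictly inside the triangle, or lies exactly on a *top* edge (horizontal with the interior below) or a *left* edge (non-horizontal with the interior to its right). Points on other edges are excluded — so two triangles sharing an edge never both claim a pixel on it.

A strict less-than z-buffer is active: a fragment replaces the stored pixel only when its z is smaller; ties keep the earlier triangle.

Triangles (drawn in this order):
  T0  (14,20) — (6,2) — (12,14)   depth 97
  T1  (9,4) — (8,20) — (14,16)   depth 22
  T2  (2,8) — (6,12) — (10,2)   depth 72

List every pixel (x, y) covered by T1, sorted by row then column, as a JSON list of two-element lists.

T0:
  2·area = 12
  edge (14, 20)→(6, 2): d=(-8,-18) top-left  bias=+0
  edge (6, 2)→(12, 14): d=(6,12) right/bottom  bias=-1
  edge (12, 14)→(14, 20): d=(2,6) right/bottom  bias=-1
    (4,2)@(9, 5): e=[30,-18,0] → ·  [on edge]
    (5,5)@(11, 11): e=[18,-6,0] → ·  [on edge]
    (5,6)@(11, 13): e=[2,6,4] → #
    (6,6)@(13, 13): e=[38,-18,-8] → ·
    (5,7)@(11, 15): e=[-14,18,8] → ·
    (6,8)@(13, 17): e=[6,6,0] → ·  [on edge]
  covered (1 px):
    · · · · · · · ·
    · · · · · · · ·
    · · · · · · · ·
    · · · · · · · ·
    · · · · · · · ·
    · · · · · · · ·
    · · · · · # · ·
    · · · · · · · ·
    · · · · · · · ·
    · · · · · · · ·
T1:
  2·area = 92  (B↔C swapped to make it positive)
  edge (9, 4)→(14, 16): d=(5,12) right/bottom  bias=-1
  edge (14, 16)→(8, 20): d=(-6,4) right/bottom  bias=-1
  edge (8, 20)→(9, 4): d=(1,-16) top-left  bias=+0
    (4,2)@(9, 5): e=[5,86,1] → #
    (5,2)@(11, 5): e=[-19,78,33] → ·
    (4,3)@(9, 7): e=[15,74,3] → #
    (5,3)@(11, 7): e=[-9,66,35] → ·
    (4,4)@(9, 9): e=[25,62,5] → #
    (5,4)@(11, 9): e=[1,54,37] → #
    (6,4)@(13, 9): e=[-23,46,69] → ·
    (4,5)@(9, 11): e=[35,50,7] → #
    (6,5)@(13, 11): e=[-13,34,71] → ·
    (4,6)@(9, 13): e=[45,38,9] → #
    (6,6)@(13, 13): e=[-3,22,73] → ·
    (4,7)@(9, 15): e=[55,26,11] → #
  covered (14 px):
    · · · · · · · ·
    · · · · · · · ·
    · · · · # · · ·
    · · · · # · · ·
    · · · · # # · ·
    · · · · # # · ·
    · · · · # # · ·
    · · · · # # # ·
    · · · · # # · ·
    · · · · # · · ·
T2:
  2·area = 56  (B↔C swapped to make it positive)
  edge (2, 8)→(10, 2): d=(8,-6) top-left  bias=+0
  edge (10, 2)→(6, 12): d=(-4,10) right/bottom  bias=-1
  edge (6, 12)→(2, 8): d=(-4,-4) top-left  bias=+0
    (4,1)@(9, 3): e=[2,6,48] → #
    (5,1)@(11, 3): e=[14,-14,56] → ·
    (3,2)@(7, 5): e=[6,18,32] → #
    (4,2)@(9, 5): e=[18,-2,40] → ·
    (0,3)@(1, 7): e=[-14,70,0] → ·  [on edge]
    (2,3)@(5, 7): e=[10,30,16] → #
    (4,3)@(9, 7): e=[34,-10,32] → ·
    (1,4)@(3, 9): e=[14,42,0] → #  [on edge]
    (4,4)@(9, 9): e=[50,-18,24] → ·
    (1,5)@(3, 11): e=[30,34,-8] → ·
    (2,5)@(5, 11): e=[42,14,0] → #  [on edge]
    (3,5)@(7, 11): e=[54,-6,8] → ·
    (3,6)@(7, 13): e=[70,-14,0] → ·  [on edge]
    (4,7)@(9, 15): e=[98,-42,0] → ·  [on edge]
    (5,8)@(11, 17): e=[126,-70,0] → ·  [on edge]
    (6,9)@(13, 19): e=[154,-98,0] → ·  [on edge]
  covered (8 px):
    · · · · · · · ·
    · · · · # · · ·
    · · · # · · · ·
    · · # # · · · ·
    · # # # · · · ·
    · · # · · · · ·
    · · · · · · · ·
    · · · · · · · ·
    · · · · · · · ·
    · · · · · · · ·

Result: [[4,2],[4,3],[4,4],[5,4],[4,5],[5,5],[4,6],[5,6],[4,7],[5,7],[6,7],[4,8],[5,8],[4,9]]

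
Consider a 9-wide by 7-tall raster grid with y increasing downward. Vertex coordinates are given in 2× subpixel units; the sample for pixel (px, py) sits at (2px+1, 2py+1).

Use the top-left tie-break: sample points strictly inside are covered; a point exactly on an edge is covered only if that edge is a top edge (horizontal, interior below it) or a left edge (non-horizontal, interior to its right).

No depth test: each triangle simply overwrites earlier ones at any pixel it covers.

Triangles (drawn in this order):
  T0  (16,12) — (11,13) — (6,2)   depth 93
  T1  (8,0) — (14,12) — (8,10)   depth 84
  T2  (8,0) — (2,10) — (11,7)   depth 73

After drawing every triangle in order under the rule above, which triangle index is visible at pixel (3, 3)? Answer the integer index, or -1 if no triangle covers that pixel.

T0:
  2·area = 60
  edge (16, 12)→(11, 13): d=(-5,1) right/bottom  bias=-1
  edge (11, 13)→(6, 2): d=(-5,-11) top-left  bias=+0
  edge (6, 2)→(16, 12): d=(10,10) right/bottom  bias=-1
    (2,0)@(5, 1): e=[66,-6,0] → ·  [on edge]
    (3,1)@(7, 3): e=[54,6,0] → ·  [on edge]
    (4,2)@(9, 5): e=[42,18,0] → ·  [on edge]
    (4,3)@(9, 7): e=[32,8,20] → #
    (5,3)@(11, 7): e=[30,30,0] → ·  [on edge]
    (4,4)@(9, 9): e=[22,-2,40] → ·
    (5,4)@(11, 9): e=[20,20,20] → #
    (6,4)@(13, 9): e=[18,42,0] → ·  [on edge]
    (5,5)@(11, 11): e=[10,10,40] → #
    (6,5)@(13, 11): e=[8,32,20] → #
    (7,5)@(15, 11): e=[6,54,0] → ·  [on edge]
    (5,6)@(11, 13): e=[0,0,60] → ·  [on edge]
    (8,6)@(17, 13): e=[-6,66,0] → ·  [on edge]
  covered (4 px):
    · · · · · · · · ·
    · · · · · · · · ·
    · · · · · · · · ·
    · · · · # · · · ·
    · · · · · # · · ·
    · · · · · # # · ·
    · · · · · · · · ·
T1:
  2·area = 60
  edge (8, 0)→(14, 12): d=(6,12) right/bottom  bias=-1
  edge (14, 12)→(8, 10): d=(-6,-2) top-left  bias=+0
  edge (8, 10)→(8, 0): d=(0,-10) top-left  bias=+0
    (4,1)@(9, 3): e=[6,44,10] → #
    (5,1)@(11, 3): e=[-18,48,30] → ·
    (4,2)@(9, 5): e=[18,32,10] → #
    (5,2)@(11, 5): e=[-6,36,30] → ·
    (4,3)@(9, 7): e=[30,20,10] → #
    (5,3)@(11, 7): e=[6,24,30] → #
    (6,3)@(13, 7): e=[-18,28,50] → ·
    (2,4)@(5, 9): e=[90,0,-30] → ·  [on edge]
    (4,4)@(9, 9): e=[42,8,10] → #
    (6,4)@(13, 9): e=[-6,16,50] → ·
    (4,5)@(9, 11): e=[54,-4,10] → ·
    (5,5)@(11, 11): e=[30,0,30] → #  [on edge]
    (8,6)@(17, 13): e=[-30,0,90] → ·  [on edge]
  covered (8 px):
    · · · · · · · · ·
    · · · · # · · · ·
    · · · · # · · · ·
    · · · · # # · · ·
    · · · · # # · · ·
    · · · · · # # · ·
    · · · · · · · · ·
T2:
  2·area = 72  (B↔C swapped to make it positive)
  edge (8, 0)→(11, 7): d=(3,7) right/bottom  bias=-1
  edge (11, 7)→(2, 10): d=(-9,3) right/bottom  bias=-1
  edge (2, 10)→(8, 0): d=(6,-10) top-left  bias=+0
    (3,1)@(7, 3): e=[16,48,8] → #
    (4,1)@(9, 3): e=[2,42,28] → #
    (5,1)@(11, 3): e=[-12,36,48] → ·
    (2,2)@(5, 5): e=[36,36,0] → #  [on edge]
    (5,2)@(11, 5): e=[-6,18,60] → ·
    (8,2)@(17, 5): e=[-48,0,120] → ·  [on edge]
    (2,3)@(5, 7): e=[42,18,12] → #
    (5,3)@(11, 7): e=[0,0,72] → ·  [on edge]
    (1,4)@(3, 9): e=[62,6,4] → #
    (2,4)@(5, 9): e=[48,0,24] → ·  [on edge]
    (3,4)@(7, 9): e=[34,-6,44] → ·
    (4,4)@(9, 9): e=[20,-12,64] → ·
  covered (9 px):
    · · · · · · · · ·
    · · · # # · · · ·
    · · # # # · · · ·
    · · # # # · · · ·
    · # · · · · · · ·
    · · · · · · · · ·
    · · · · · · · · ·

Z-buffer (winner per pixel, '.' = empty):
  . . . . . . . . .
  . . . 2 2 . . . .
  . . 2 2 2 . . . .
  . . 2 2 2 1 . . .
  . 2 . . 1 1 . . .
  . . . . . 1 1 . .
  . . . . . . . . .

Final: 2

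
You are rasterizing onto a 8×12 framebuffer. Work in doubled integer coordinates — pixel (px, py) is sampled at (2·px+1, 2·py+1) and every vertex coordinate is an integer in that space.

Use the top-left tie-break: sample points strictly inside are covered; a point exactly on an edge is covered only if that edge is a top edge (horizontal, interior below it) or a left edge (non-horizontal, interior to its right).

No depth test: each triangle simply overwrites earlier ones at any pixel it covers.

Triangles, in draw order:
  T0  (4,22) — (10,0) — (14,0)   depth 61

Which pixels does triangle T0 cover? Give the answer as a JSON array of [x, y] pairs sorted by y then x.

T0:
  2·area = 88
  edge (4, 22)→(10, 0): d=(6,-22) top-left  bias=+0
  edge (10, 0)→(14, 0): d=(4,0) top-left  bias=+0
  edge (14, 0)→(4, 22): d=(-10,22) right/bottom  bias=-1
    (5,0)@(11, 1): e=[28,4,56] → █
    (6,0)@(13, 1): e=[72,4,12] → █
    (7,0)@(15, 1): e=[116,4,-32] → ·
    (5,1)@(11, 3): e=[40,12,36] → █
    (6,1)@(13, 3): e=[84,12,-8] → ·
    (4,2)@(9, 5): e=[8,20,60] → █
    (6,2)@(13, 5): e=[96,20,-28] → ·
    (4,3)@(9, 7): e=[20,28,40] → █
    (5,3)@(11, 7): e=[64,28,-4] → ·
    (4,4)@(9, 9): e=[32,36,20] → █
    (5,4)@(11, 9): e=[76,36,-24] → ·
    (3,5)@(7, 11): e=[0,44,44] → █  [on edge]
    (4,5)@(9, 11): e=[44,44,0] → ·  [on edge]
  covered (11 px):
    · · · · · █ █ ·
    · · · · · █ · ·
    · · · · █ █ · ·
    · · · · █ · · ·
    · · · · █ · · ·
    · · · █ · · · ·
    · · · █ · · · ·
    · · · █ · · · ·
    · · · · · · · ·
    · · █ · · · · ·
    · · · · · · · ·
    · · · · · · · ·

Final: [[5,0],[6,0],[5,1],[4,2],[5,2],[4,3],[4,4],[3,5],[3,6],[3,7],[2,9]]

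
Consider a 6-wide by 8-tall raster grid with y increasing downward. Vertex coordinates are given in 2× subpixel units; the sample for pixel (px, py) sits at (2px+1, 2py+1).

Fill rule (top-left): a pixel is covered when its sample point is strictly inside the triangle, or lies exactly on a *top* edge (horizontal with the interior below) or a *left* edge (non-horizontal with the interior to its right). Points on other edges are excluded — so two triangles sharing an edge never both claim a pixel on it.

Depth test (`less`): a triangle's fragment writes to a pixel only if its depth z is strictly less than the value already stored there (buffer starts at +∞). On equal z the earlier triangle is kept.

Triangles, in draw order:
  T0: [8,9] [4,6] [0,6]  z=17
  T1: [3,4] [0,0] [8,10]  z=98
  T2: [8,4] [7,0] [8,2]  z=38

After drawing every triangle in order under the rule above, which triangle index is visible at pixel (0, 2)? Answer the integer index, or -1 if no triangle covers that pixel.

T0:
  2·area = 12  (B↔C swapped to make it positive)
  edge (8, 9)→(0, 6): d=(-8,-3) top-left  bias=+0
  edge (0, 6)→(4, 6): d=(4,0) top-left  bias=+0
  edge (4, 6)→(8, 9): d=(4,3) right/bottom  bias=-1
    (1,3)@(3, 7): e=[1,4,7] → #
    (2,3)@(5, 7): e=[7,4,1] → #
    (3,3)@(7, 7): e=[13,4,-5] → ·
    (1,4)@(3, 9): e=[-15,12,15] → ·
    (2,4)@(5, 9): e=[-9,12,9] → ·
  covered (2 px):
    · · · · · ·
    · · · · · ·
    · · · · · ·
    · # # · · ·
    · · · · · ·
    · · · · · ·
    · · · · · ·
    · · · · · ·
T1:
  2·area = 2
  edge (3, 4)→(0, 0): d=(-3,-4) top-left  bias=+0
  edge (0, 0)→(8, 10): d=(8,10) right/bottom  bias=-1
  edge (8, 10)→(3, 4): d=(-5,-6) top-left  bias=+0
  covered (0 px):
    · · · · · ·
    · · · · · ·
    · · · · · ·
    · · · · · ·
    · · · · · ·
    · · · · · ·
    · · · · · ·
    · · · · · ·
T2:
  2·area = 2
  edge (8, 4)→(7, 0): d=(-1,-4) top-left  bias=+0
  edge (7, 0)→(8, 2): d=(1,2) right/bottom  bias=-1
  edge (8, 2)→(8, 4): d=(0,2) right/bottom  bias=-1
  covered (0 px):
    · · · · · ·
    · · · · · ·
    · · · · · ·
    · · · · · ·
    · · · · · ·
    · · · · · ·
    · · · · · ·
    · · · · · ·

Z-buffer (winner per pixel, '.' = empty):
  . . . . . .
  . . . . . .
  . . . . . .
  . 0 0 . . .
  . . . . . .
  . . . . . .
  . . . . . .
  . . . . . .

Answer: -1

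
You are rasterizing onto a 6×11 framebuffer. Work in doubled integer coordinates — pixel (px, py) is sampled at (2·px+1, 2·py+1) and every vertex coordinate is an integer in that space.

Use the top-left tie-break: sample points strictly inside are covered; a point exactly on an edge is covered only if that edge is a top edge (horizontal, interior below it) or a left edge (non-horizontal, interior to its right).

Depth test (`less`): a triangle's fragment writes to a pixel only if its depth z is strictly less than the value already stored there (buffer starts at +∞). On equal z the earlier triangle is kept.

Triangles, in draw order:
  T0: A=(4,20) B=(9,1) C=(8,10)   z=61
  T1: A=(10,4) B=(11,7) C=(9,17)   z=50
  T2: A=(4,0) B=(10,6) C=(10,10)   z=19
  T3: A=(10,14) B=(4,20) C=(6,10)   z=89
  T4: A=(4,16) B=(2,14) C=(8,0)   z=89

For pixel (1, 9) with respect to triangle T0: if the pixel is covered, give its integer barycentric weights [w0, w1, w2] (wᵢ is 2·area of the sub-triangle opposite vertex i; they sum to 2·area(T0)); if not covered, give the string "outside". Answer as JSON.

T0:
  2·area = 26
  edge (4, 20)→(9, 1): d=(5,-19) top-left  bias=+0
  edge (9, 1)→(8, 10): d=(-1,9) right/bottom  bias=-1
  edge (8, 10)→(4, 20): d=(-4,10) right/bottom  bias=-1
    (4,0)@(9, 1): e=[0,0,26] → .  [on edge]
    (3,4)@(7, 9): e=[2,10,14] → X
    (4,4)@(9, 9): e=[40,-8,-6] → .
    (3,5)@(7, 11): e=[12,8,6] → X
    (4,5)@(9, 11): e=[50,-10,-14] → .
    (3,6)@(7, 13): e=[22,6,-2] → .
    (2,8)@(5, 17): e=[4,20,2] → X
    (3,8)@(7, 17): e=[42,2,-18] → .
    (2,9)@(5, 19): e=[14,18,-6] → .
    (3,9)@(7, 19): e=[52,0,-26] → .  [on edge]
  covered (3 px):
    . . . . . .
    . . . . . .
    . . . . . .
    . . . . . .
    . . . X . .
    . . . X . .
    . . . . . .
    . . . . . .
    . . X . . .
    . . . . . .
    . . . . . .
T1:
  2·area = 16
  edge (10, 4)→(11, 7): d=(1,3) right/bottom  bias=-1
  edge (11, 7)→(9, 17): d=(-2,10) right/bottom  bias=-1
  edge (9, 17)→(10, 4): d=(1,-13) top-left  bias=+0
    (4,0)@(9, 1): e=[0,32,-16] → .  [on edge]
    (5,3)@(11, 7): e=[0,0,16] → .  [on edge]
    (4,8)@(9, 17): e=[16,0,0] → .  [on edge]
  covered (0 px):
    . . . . . .
    . . . . . .
    . . . . . .
    . . . . . .
    . . . . . .
    . . . . . .
    . . . . . .
    . . . . . .
    . . . . . .
    . . . . . .
    . . . . . .
T2:
  2·area = 24
  edge (4, 0)→(10, 6): d=(6,6) right/bottom  bias=-1
  edge (10, 6)→(10, 10): d=(0,4) right/bottom  bias=-1
  edge (10, 10)→(4, 0): d=(-6,-10) top-left  bias=+0
    (2,0)@(5, 1): e=[0,20,4] → .  [on edge]
    (3,1)@(7, 3): e=[0,12,12] → .  [on edge]
    (3,2)@(7, 5): e=[12,12,0] → X  [on edge]
    (4,2)@(9, 5): e=[0,4,20] → .  [on edge]
    (3,3)@(7, 7): e=[24,12,-12] → .
    (4,3)@(9, 7): e=[12,4,8] → X
    (5,3)@(11, 7): e=[0,-4,28] → .  [on edge]
    (4,4)@(9, 9): e=[24,4,-4] → .
  covered (2 px):
    . . . . . .
    . . . . . .
    . . . X . .
    . . . . X .
    . . . . . .
    . . . . . .
    . . . . . .
    . . . . . .
    . . . . . .
    . . . . . .
    . . . . . .
T3:
  2·area = 48
  edge (10, 14)→(4, 20): d=(-6,6) right/bottom  bias=-1
  edge (4, 20)→(6, 10): d=(2,-10) top-left  bias=+0
  edge (6, 10)→(10, 14): d=(4,4) right/bottom  bias=-1
    (0,2)@(1, 5): e=[108,-60,0] → .  [on edge]
    (3,2)@(7, 5): e=[72,0,-24] → .  [on edge]
    (1,3)@(3, 7): e=[84,-36,0] → .  [on edge]
    (2,4)@(5, 9): e=[60,-12,0] → .  [on edge]
    (3,5)@(7, 11): e=[36,12,0] → .  [on edge]
    (3,6)@(7, 13): e=[24,16,8] → X
    (4,6)@(9, 13): e=[12,36,0] → .  [on edge]
    (5,6)@(11, 13): e=[0,56,-8] → .  [on edge]
    (2,7)@(5, 15): e=[24,0,24] → X  [on edge]
    (4,7)@(9, 15): e=[0,40,8] → .  [on edge]
    (5,7)@(11, 15): e=[-12,60,0] → .  [on edge]
    (2,8)@(5, 17): e=[12,4,32] → X
    (3,8)@(7, 17): e=[0,24,24] → .  [on edge]
    (2,9)@(5, 19): e=[0,8,40] → .  [on edge]
    (1,10)@(3, 21): e=[0,-8,56] → .  [on edge]
  covered (4 px):
    . . . . . .
    . . . . . .
    . . . . . .
    . . . . . .
    . . . . . .
    . . . . . .
    . . . X . .
    . . X X . .
    . . X . . .
    . . . . . .
    . . . . . .
T4:
  2·area = 40
  edge (4, 16)→(2, 14): d=(-2,-2) top-left  bias=+0
  edge (2, 14)→(8, 0): d=(6,-14) top-left  bias=+0
  edge (8, 0)→(4, 16): d=(-4,16) right/bottom  bias=-1
    (3,1)@(7, 3): e=[32,4,4] → X
    (4,1)@(9, 3): e=[36,32,-28] → .
    (3,2)@(7, 5): e=[28,16,-4] → .
    (2,3)@(5, 7): e=[20,0,20] → X  [on edge]
    (3,3)@(7, 7): e=[24,28,-12] → .
    (2,4)@(5, 9): e=[16,12,12] → X
    (3,4)@(7, 9): e=[20,40,-20] → .
    (2,5)@(5, 11): e=[12,24,4] → X
    (3,5)@(7, 11): e=[16,52,-28] → .
    (0,6)@(1, 13): e=[0,-20,60] → .  [on edge]
    (1,6)@(3, 13): e=[4,8,28] → X
    (2,6)@(5, 13): e=[8,36,-4] → .
    (1,7)@(3, 15): e=[0,20,20] → X  [on edge]
    (2,8)@(5, 17): e=[0,60,-20] → .  [on edge]
    (3,9)@(7, 19): e=[0,100,-60] → .  [on edge]
    (4,10)@(9, 21): e=[0,140,-100] → .  [on edge]
  covered (6 px):
    . . . . . .
    . . . X . .
    . . . . . .
    . . X . . .
    . . X . . .
    . . X . . .
    . X . . . .
    . X . . . .
    . . . . . .
    . . . . . .
    . . . . . .

Result: "outside"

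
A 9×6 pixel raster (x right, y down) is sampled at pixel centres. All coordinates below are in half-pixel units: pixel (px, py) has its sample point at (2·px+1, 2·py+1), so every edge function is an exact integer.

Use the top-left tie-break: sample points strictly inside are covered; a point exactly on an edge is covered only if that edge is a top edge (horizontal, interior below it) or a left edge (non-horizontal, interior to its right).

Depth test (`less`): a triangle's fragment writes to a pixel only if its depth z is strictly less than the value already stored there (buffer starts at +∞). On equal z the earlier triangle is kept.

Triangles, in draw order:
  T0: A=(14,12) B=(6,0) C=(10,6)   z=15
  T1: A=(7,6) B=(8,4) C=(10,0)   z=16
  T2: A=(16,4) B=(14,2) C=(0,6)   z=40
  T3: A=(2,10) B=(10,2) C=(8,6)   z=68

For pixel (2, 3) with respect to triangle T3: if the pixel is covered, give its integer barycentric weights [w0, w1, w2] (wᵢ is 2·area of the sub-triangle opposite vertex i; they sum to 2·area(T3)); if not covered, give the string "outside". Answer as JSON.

T0:
  degenerate (2·area = 0) — covers nothing
T1:
  degenerate (2·area = 0) — covers nothing
T2:
  2·area = 36  (B↔C swapped to make it positive)
  edge (16, 4)→(0, 6): d=(-16,2) right/bottom  bias=-1
  edge (0, 6)→(14, 2): d=(14,-4) top-left  bias=+0
  edge (14, 2)→(16, 4): d=(2,2) right/bottom  bias=-1
    (6,0)@(13, 1): e=[54,-18,0] → ·  [on edge]
    (5,1)@(11, 3): e=[26,2,8] → █
    (6,1)@(13, 3): e=[22,10,4] → █
    (7,1)@(15, 3): e=[18,18,0] → ·  [on edge]
    (2,2)@(5, 5): e=[6,6,24] → █
    (3,2)@(7, 5): e=[2,14,20] → █
    (4,2)@(9, 5): e=[-2,22,16] → ·
    (5,2)@(11, 5): e=[-6,30,12] → ·
    (6,2)@(13, 5): e=[-10,38,8] → ·
    (8,2)@(17, 5): e=[-18,54,0] → ·  [on edge]
    (2,3)@(5, 7): e=[-26,34,28] → ·
    (3,3)@(7, 7): e=[-30,42,24] → ·
  covered (4 px):
    · · · · · · · · ·
    · · · · · █ █ · ·
    · · █ █ · · · · ·
    · · · · · · · · ·
    · · · · · · · · ·
    · · · · · · · · ·
T3:
  2·area = 16
  edge (2, 10)→(10, 2): d=(8,-8) top-left  bias=+0
  edge (10, 2)→(8, 6): d=(-2,4) right/bottom  bias=-1
  edge (8, 6)→(2, 10): d=(-6,4) right/bottom  bias=-1
    (5,0)@(11, 1): e=[0,-2,18] → ·  [on edge]
    (4,1)@(9, 3): e=[0,2,14] → █  [on edge]
    (5,1)@(11, 3): e=[16,-6,6] → ·
    (3,2)@(7, 5): e=[0,6,10] → █  [on edge]
    (4,2)@(9, 5): e=[16,-2,2] → ·
    (2,3)@(5, 7): e=[0,10,6] → █  [on edge]
    (3,3)@(7, 7): e=[16,2,-2] → ·
    (1,4)@(3, 9): e=[0,14,2] → █  [on edge]
    (2,4)@(5, 9): e=[16,6,-6] → ·
    (0,5)@(1, 11): e=[0,18,-2] → ·  [on edge]
    (1,5)@(3, 11): e=[16,10,-10] → ·
  covered (4 px):
    · · · · · · · · ·
    · · · · █ · · · ·
    · · · █ · · · · ·
    · · █ · · · · · ·
    · █ · · · · · · ·
    · · · · · · · · ·

Answer: [10,6,0]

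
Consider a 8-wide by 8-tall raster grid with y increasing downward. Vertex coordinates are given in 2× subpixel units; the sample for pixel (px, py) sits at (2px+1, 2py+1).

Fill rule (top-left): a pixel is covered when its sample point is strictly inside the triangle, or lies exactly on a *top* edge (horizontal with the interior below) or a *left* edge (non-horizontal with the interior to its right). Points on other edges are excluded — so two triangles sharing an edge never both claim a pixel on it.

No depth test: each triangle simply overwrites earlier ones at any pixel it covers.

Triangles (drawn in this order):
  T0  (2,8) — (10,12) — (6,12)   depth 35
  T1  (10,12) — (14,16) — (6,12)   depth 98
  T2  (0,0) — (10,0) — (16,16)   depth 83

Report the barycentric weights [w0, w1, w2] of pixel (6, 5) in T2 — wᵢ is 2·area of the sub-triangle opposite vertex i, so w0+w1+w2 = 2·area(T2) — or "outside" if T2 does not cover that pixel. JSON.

T0:
  2·area = 16
  edge (2, 8)→(10, 12): d=(8,4) right/bottom  bias=-1
  edge (10, 12)→(6, 12): d=(-4,0) right/bottom  bias=-1
  edge (6, 12)→(2, 8): d=(-4,-4) top-left  bias=+0
    (0,3)@(1, 7): e=[-4,20,0] → ·  [on edge]
    (1,4)@(3, 9): e=[4,12,0] → █  [on edge]
    (2,4)@(5, 9): e=[-4,12,8] → ·
    (1,5)@(3, 11): e=[20,4,-8] → ·
    (2,5)@(5, 11): e=[12,4,0] → █  [on edge]
    (3,5)@(7, 11): e=[4,4,8] → █
    (4,5)@(9, 11): e=[-4,4,16] → ·
    (2,6)@(5, 13): e=[28,-4,-8] → ·
    (3,6)@(7, 13): e=[20,-4,0] → ·  [on edge]
    (4,7)@(9, 15): e=[28,-12,0] → ·  [on edge]
  covered (3 px):
    · · · · · · · ·
    · · · · · · · ·
    · · · · · · · ·
    · · · · · · · ·
    · █ · · · · · ·
    · · █ █ · · · ·
    · · · · · · · ·
    · · · · · · · ·
T1:
  2·area = 16
  edge (10, 12)→(14, 16): d=(4,4) right/bottom  bias=-1
  edge (14, 16)→(6, 12): d=(-8,-4) top-left  bias=+0
  edge (6, 12)→(10, 12): d=(4,0) top-left  bias=+0
    (0,1)@(1, 3): e=[0,52,-36] → ·  [on edge]
    (1,2)@(3, 5): e=[0,44,-28] → ·  [on edge]
    (2,3)@(5, 7): e=[0,36,-20] → ·  [on edge]
    (3,4)@(7, 9): e=[0,28,-12] → ·  [on edge]
    (4,5)@(9, 11): e=[0,20,-4] → ·  [on edge]
    (4,6)@(9, 13): e=[8,4,4] → █
    (5,6)@(11, 13): e=[0,12,4] → ·  [on edge]
    (4,7)@(9, 15): e=[16,-12,12] → ·
    (6,7)@(13, 15): e=[0,4,12] → ·  [on edge]
  covered (1 px):
    · · · · · · · ·
    · · · · · · · ·
    · · · · · · · ·
    · · · · · · · ·
    · · · · · · · ·
    · · · · · · · ·
    · · · · █ · · ·
    · · · · · · · ·
T2:
  2·area = 160
  edge (0, 0)→(10, 0): d=(10,0) top-left  bias=+0
  edge (10, 0)→(16, 16): d=(6,16) right/bottom  bias=-1
  edge (16, 16)→(0, 0): d=(-16,-16) top-left  bias=+0
    (0,0)@(1, 1): e=[10,150,0] → █  [on edge]
    (1,0)@(3, 1): e=[10,118,32] → █
    (2,0)@(5, 1): e=[10,86,64] → █
    (3,0)@(7, 1): e=[10,54,96] → █
    (4,0)@(9, 1): e=[10,22,128] → █
    (5,0)@(11, 1): e=[10,-10,160] → ·
    (0,1)@(1, 3): e=[30,162,-32] → ·
    (1,1)@(3, 3): e=[30,130,0] → █  [on edge]
    (5,1)@(11, 3): e=[30,2,128] → █
    (6,1)@(13, 3): e=[30,-30,160] → ·
    (1,2)@(3, 5): e=[50,142,-32] → ·
    (2,2)@(5, 5): e=[50,110,0] → █  [on edge]
    (3,3)@(7, 7): e=[70,90,0] → █  [on edge]
    (4,4)@(9, 9): e=[90,70,0] → █  [on edge]
    (5,5)@(11, 11): e=[110,50,0] → █  [on edge]
    (6,6)@(13, 13): e=[130,30,0] → █  [on edge]
    (7,7)@(15, 15): e=[150,10,0] → █  [on edge]
  covered (24 px):
    █ █ █ █ █ · · ·
    · █ █ █ █ █ · ·
    · · █ █ █ █ · ·
    · · · █ █ █ · ·
    · · · · █ █ █ ·
    · · · · · █ █ ·
    · · · · · · █ ·
    · · · · · · · █

Final: [18,32,110]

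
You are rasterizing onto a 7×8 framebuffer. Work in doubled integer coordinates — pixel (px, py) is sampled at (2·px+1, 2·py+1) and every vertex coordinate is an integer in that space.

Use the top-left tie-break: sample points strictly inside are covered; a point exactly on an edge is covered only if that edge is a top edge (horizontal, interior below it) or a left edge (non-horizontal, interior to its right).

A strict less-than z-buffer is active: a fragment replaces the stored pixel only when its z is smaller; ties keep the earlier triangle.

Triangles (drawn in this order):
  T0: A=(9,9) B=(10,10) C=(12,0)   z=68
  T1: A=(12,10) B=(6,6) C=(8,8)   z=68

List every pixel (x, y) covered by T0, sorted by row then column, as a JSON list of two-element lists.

T0:
  2·area = 12  (B↔C swapped to make it positive)
  edge (9, 9)→(12, 0): d=(3,-9) top-left  bias=+0
  edge (12, 0)→(10, 10): d=(-2,10) right/bottom  bias=-1
  edge (10, 10)→(9, 9): d=(-1,-1) top-left  bias=+0
    (0,0)@(1, 1): e=[-96,108,0] → ·  [on edge]
    (1,1)@(3, 3): e=[-72,84,0] → ·  [on edge]
    (5,1)@(11, 3): e=[0,4,8] → #  [on edge]
    (6,1)@(13, 3): e=[18,-16,10] → ·
    (2,2)@(5, 5): e=[-48,60,0] → ·  [on edge]
    (5,2)@(11, 5): e=[6,0,6] → ·  [on edge]
    (3,3)@(7, 7): e=[-24,36,0] → ·  [on edge]
    (4,4)@(9, 9): e=[0,12,0] → #  [on edge]
    (5,4)@(11, 9): e=[18,-8,2] → ·
    (4,5)@(9, 11): e=[6,8,-2] → ·
    (5,5)@(11, 11): e=[24,-12,0] → ·  [on edge]
    (6,6)@(13, 13): e=[48,-36,0] → ·  [on edge]
    (3,7)@(7, 15): e=[0,20,-8] → ·  [on edge]
    (4,7)@(9, 15): e=[18,0,-6] → ·  [on edge]
  covered (2 px):
    · · · · · · ·
    · · · · · # ·
    · · · · · · ·
    · · · · · · ·
    · · · · # · ·
    · · · · · · ·
    · · · · · · ·
    · · · · · · ·
T1:
  2·area = 4  (B↔C swapped to make it positive)
  edge (12, 10)→(8, 8): d=(-4,-2) top-left  bias=+0
  edge (8, 8)→(6, 6): d=(-2,-2) top-left  bias=+0
  edge (6, 6)→(12, 10): d=(6,4) right/bottom  bias=-1
    (0,0)@(1, 1): e=[14,0,-10] → ·  [on edge]
    (1,1)@(3, 3): e=[10,0,-6] → ·  [on edge]
    (2,2)@(5, 5): e=[6,0,-2] → ·  [on edge]
    (3,3)@(7, 7): e=[2,0,2] → #  [on edge]
    (4,3)@(9, 7): e=[6,4,-6] → ·
    (3,4)@(7, 9): e=[-6,-4,14] → ·
    (4,4)@(9, 9): e=[-2,0,6] → ·  [on edge]
    (5,5)@(11, 11): e=[-6,0,10] → ·  [on edge]
    (6,6)@(13, 13): e=[-10,0,14] → ·  [on edge]
  covered (1 px):
    · · · · · · ·
    · · · · · · ·
    · · · · · · ·
    · · · # · · ·
    · · · · · · ·
    · · · · · · ·
    · · · · · · ·
    · · · · · · ·

Result: [[5,1],[4,4]]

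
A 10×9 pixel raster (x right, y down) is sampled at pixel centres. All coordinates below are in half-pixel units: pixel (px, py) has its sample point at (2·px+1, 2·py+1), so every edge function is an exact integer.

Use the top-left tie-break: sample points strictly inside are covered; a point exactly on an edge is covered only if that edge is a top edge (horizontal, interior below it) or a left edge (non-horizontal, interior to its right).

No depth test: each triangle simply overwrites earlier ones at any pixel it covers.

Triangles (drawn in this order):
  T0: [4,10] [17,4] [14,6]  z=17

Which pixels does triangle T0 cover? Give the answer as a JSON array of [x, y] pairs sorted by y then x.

T0:
  2·area = 8
  edge (4, 10)→(17, 4): d=(13,-6) top-left  bias=+0
  edge (17, 4)→(14, 6): d=(-3,2) right/bottom  bias=-1
  edge (14, 6)→(4, 10): d=(-10,4) right/bottom  bias=-1
    (7,2)@(15, 5): e=[1,1,6] → █
    (8,2)@(17, 5): e=[13,-3,-2] → ·
    (5,3)@(11, 7): e=[3,3,2] → █
    (6,3)@(13, 7): e=[15,-1,-6] → ·
    (7,3)@(15, 7): e=[27,-5,-14] → ·
    (5,4)@(11, 9): e=[29,-3,-18] → ·
  covered (2 px):
    · · · · · · · · · ·
    · · · · · · · · · ·
    · · · · · · · █ · ·
    · · · · · █ · · · ·
    · · · · · · · · · ·
    · · · · · · · · · ·
    · · · · · · · · · ·
    · · · · · · · · · ·
    · · · · · · · · · ·

Final: [[7,2],[5,3]]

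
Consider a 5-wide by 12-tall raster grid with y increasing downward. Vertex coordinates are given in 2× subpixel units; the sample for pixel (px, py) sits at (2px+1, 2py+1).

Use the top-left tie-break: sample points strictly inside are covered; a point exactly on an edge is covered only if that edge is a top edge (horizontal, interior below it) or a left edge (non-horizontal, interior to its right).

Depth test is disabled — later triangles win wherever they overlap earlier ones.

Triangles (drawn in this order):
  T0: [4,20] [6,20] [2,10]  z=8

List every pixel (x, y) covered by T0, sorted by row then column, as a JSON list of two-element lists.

T0:
  2·area = 20  (B↔C swapped to make it positive)
  edge (4, 20)→(2, 10): d=(-2,-10) top-left  bias=+0
  edge (2, 10)→(6, 20): d=(4,10) right/bottom  bias=-1
  edge (6, 20)→(4, 20): d=(-2,0) right/bottom  bias=-1
    (0,2)@(1, 5): e=[0,-10,30] → ·  [on edge]
    (1,6)@(3, 13): e=[4,2,14] → #
    (2,6)@(5, 13): e=[24,-18,14] → ·
    (1,7)@(3, 15): e=[0,10,10] → #  [on edge]
    (2,7)@(5, 15): e=[20,-10,10] → ·
    (1,8)@(3, 17): e=[-4,18,6] → ·
    (2,9)@(5, 19): e=[12,6,2] → #
    (3,9)@(7, 19): e=[32,-14,2] → ·
    (2,10)@(5, 21): e=[8,14,-2] → ·
  covered (3 px):
    · · · · ·
    · · · · ·
    · · · · ·
    · · · · ·
    · · · · ·
    · · · · ·
    · # · · ·
    · # · · ·
    · · · · ·
    · · # · ·
    · · · · ·
    · · · · ·

Final: [[1,6],[1,7],[2,9]]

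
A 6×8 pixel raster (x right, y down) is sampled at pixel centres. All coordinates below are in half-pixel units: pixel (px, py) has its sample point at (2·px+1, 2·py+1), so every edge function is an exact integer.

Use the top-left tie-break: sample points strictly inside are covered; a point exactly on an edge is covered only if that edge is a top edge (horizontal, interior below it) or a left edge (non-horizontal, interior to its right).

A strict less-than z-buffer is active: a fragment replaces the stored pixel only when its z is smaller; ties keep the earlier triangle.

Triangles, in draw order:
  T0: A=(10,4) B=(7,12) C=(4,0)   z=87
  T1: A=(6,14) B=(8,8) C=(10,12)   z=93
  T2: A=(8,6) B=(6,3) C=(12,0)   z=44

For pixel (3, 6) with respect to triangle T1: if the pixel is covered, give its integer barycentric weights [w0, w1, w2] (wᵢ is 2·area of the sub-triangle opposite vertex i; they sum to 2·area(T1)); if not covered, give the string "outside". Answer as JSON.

T0:
  2·area = 60
  edge (10, 4)→(7, 12): d=(-3,8) right/bottom  bias=-1
  edge (7, 12)→(4, 0): d=(-3,-12) top-left  bias=+0
  edge (4, 0)→(10, 4): d=(6,4) right/bottom  bias=-1
    (2,0)@(5, 1): e=[49,9,2] → █
    (3,0)@(7, 1): e=[33,33,-6] → ·
    (2,1)@(5, 3): e=[43,3,14] → █
    (3,1)@(7, 3): e=[27,27,6] → █
    (4,1)@(9, 3): e=[11,51,-2] → ·
    (2,2)@(5, 5): e=[37,-3,26] → ·
    (3,2)@(7, 5): e=[21,21,18] → █
    (4,2)@(9, 5): e=[5,45,10] → █
    (5,2)@(11, 5): e=[-11,69,2] → ·
    (3,3)@(7, 7): e=[15,15,30] → █
    (4,3)@(9, 7): e=[-1,39,22] → ·
    (3,4)@(7, 9): e=[9,9,42] → █
  covered (8 px):
    · · █ · · ·
    · · █ █ · ·
    · · · █ █ ·
    · · · █ · ·
    · · · █ · ·
    · · · █ · ·
    · · · · · ·
    · · · · · ·
T1:
  2·area = 20
  edge (6, 14)→(8, 8): d=(2,-6) top-left  bias=+0
  edge (8, 8)→(10, 12): d=(2,4) right/bottom  bias=-1
  edge (10, 12)→(6, 14): d=(-4,2) right/bottom  bias=-1
    (4,2)@(9, 5): e=[0,-10,30] → ·  [on edge]
    (3,5)@(7, 11): e=[0,10,10] → █  [on edge]
    (4,5)@(9, 11): e=[12,2,6] → █
    (5,5)@(11, 11): e=[24,-6,2] → ·
    (3,6)@(7, 13): e=[4,14,2] → █
    (4,6)@(9, 13): e=[16,6,-2] → ·
    (3,7)@(7, 15): e=[8,18,-6] → ·
  covered (3 px):
    · · · · · ·
    · · · · · ·
    · · · · · ·
    · · · · · ·
    · · · · · ·
    · · · █ █ ·
    · · · █ · ·
    · · · · · ·
T2:
  2·area = 24
  edge (8, 6)→(6, 3): d=(-2,-3) top-left  bias=+0
  edge (6, 3)→(12, 0): d=(6,-3) top-left  bias=+0
  edge (12, 0)→(8, 6): d=(-4,6) right/bottom  bias=-1
    (5,0)@(11, 1): e=[19,3,2] → █
    (3,1)@(7, 3): e=[3,3,18] → █
    (4,1)@(9, 3): e=[9,9,6] → █
    (5,1)@(11, 3): e=[15,15,-6] → ·
    (3,2)@(7, 5): e=[-1,15,10] → ·
    (4,2)@(9, 5): e=[5,21,-2] → ·
  covered (3 px):
    · · · · · █
    · · · █ █ ·
    · · · · · ·
    · · · · · ·
    · · · · · ·
    · · · · · ·
    · · · · · ·
    · · · · · ·

Final: [14,2,4]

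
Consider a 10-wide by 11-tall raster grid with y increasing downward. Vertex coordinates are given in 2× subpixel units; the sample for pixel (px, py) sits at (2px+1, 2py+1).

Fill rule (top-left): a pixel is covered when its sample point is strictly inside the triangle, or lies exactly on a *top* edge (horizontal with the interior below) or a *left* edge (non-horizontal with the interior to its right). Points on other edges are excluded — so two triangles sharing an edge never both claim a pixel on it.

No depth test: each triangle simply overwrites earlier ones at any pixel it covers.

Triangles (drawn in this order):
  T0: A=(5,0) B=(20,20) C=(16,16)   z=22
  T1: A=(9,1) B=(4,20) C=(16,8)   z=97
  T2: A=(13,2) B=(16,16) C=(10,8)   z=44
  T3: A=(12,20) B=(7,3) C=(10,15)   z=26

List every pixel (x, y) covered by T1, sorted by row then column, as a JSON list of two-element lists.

T0:
  2·area = 20
  edge (5, 0)→(20, 20): d=(15,20) right/bottom  bias=-1
  edge (20, 20)→(16, 16): d=(-4,-4) top-left  bias=+0
  edge (16, 16)→(5, 0): d=(-11,-16) top-left  bias=+0
    (0,0)@(1, 1): e=[95,0,-75] → ·  [on edge]
    (1,1)@(3, 3): e=[85,0,-65] → ·  [on edge]
    (2,2)@(5, 5): e=[75,0,-55] → ·  [on edge]
    (3,3)@(7, 7): e=[65,0,-45] → ·  [on edge]
    (4,4)@(9, 9): e=[55,0,-35] → ·  [on edge]
    (5,5)@(11, 11): e=[45,0,-25] → ·  [on edge]
    (6,5)@(13, 11): e=[5,8,7] → █
    (7,5)@(15, 11): e=[-35,16,39] → ·
    (6,6)@(13, 13): e=[35,0,-15] → ·  [on edge]
    (7,7)@(15, 15): e=[25,0,-5] → ·  [on edge]
    (8,8)@(17, 17): e=[15,0,5] → █  [on edge]
    (9,8)@(19, 17): e=[-25,8,37] → ·
    (9,9)@(19, 19): e=[5,0,15] → █  [on edge]
  covered (3 px):
    · · · · · · · · · ·
    · · · · · · · · · ·
    · · · · · · · · · ·
    · · · · · · · · · ·
    · · · · · · · · · ·
    · · · · · · █ · · ·
    · · · · · · · · · ·
    · · · · · · · · · ·
    · · · · · · · · █ ·
    · · · · · · · · · █
    · · · · · · · · · ·
T1:
  2·area = 168  (B↔C swapped to make it positive)
  edge (9, 1)→(16, 8): d=(7,7) right/bottom  bias=-1
  edge (16, 8)→(4, 20): d=(-12,12) right/bottom  bias=-1
  edge (4, 20)→(9, 1): d=(5,-19) top-left  bias=+0
    (4,0)@(9, 1): e=[0,168,0] → ·  [on edge]
    (4,1)@(9, 3): e=[14,144,10] → █
    (5,1)@(11, 3): e=[0,120,48] → ·  [on edge]
    (4,2)@(9, 5): e=[28,120,20] → █
    (5,2)@(11, 5): e=[14,96,58] → █
    (6,2)@(13, 5): e=[0,72,96] → ·  [on edge]
    (9,2)@(19, 5): e=[-42,0,210] → ·  [on edge]
    (4,3)@(9, 7): e=[42,96,30] → █
    (6,3)@(13, 7): e=[14,48,106] → █
    (7,3)@(15, 7): e=[0,24,144] → ·  [on edge]
    (8,3)@(17, 7): e=[-14,0,182] → ·  [on edge]
    (3,4)@(7, 9): e=[70,96,2] → █
    (7,4)@(15, 9): e=[14,0,154] → ·  [on edge]
    (8,4)@(17, 9): e=[0,-24,192] → ·  [on edge]
    (6,5)@(13, 11): e=[42,0,126] → ·  [on edge]
    (9,5)@(19, 11): e=[0,-72,240] → ·  [on edge]
    (5,6)@(11, 13): e=[70,0,98] → ·  [on edge]
    (4,7)@(9, 15): e=[98,0,70] → ·  [on edge]
    (3,8)@(7, 17): e=[126,0,42] → ·  [on edge]
    (2,9)@(5, 19): e=[154,0,14] → ·  [on edge]
    (1,10)@(3, 21): e=[182,0,-14] → ·  [on edge]
  covered (17 px):
    · · · · · · · · · ·
    · · · · █ · · · · ·
    · · · · █ █ · · · ·
    · · · · █ █ █ · · ·
    · · · █ █ █ █ · · ·
    · · · █ █ █ · · · ·
    · · · █ █ · · · · ·
    · · · █ · · · · · ·
    · · █ · · · · · · ·
    · · · · · · · · · ·
    · · · · · · · · · ·
T2:
  2·area = 60
  edge (13, 2)→(16, 16): d=(3,14) right/bottom  bias=-1
  edge (16, 16)→(10, 8): d=(-6,-8) top-left  bias=+0
  edge (10, 8)→(13, 2): d=(3,-6) top-left  bias=+0
    (6,1)@(13, 3): e=[3,54,3] → █
    (7,1)@(15, 3): e=[-25,70,15] → ·
    (6,2)@(13, 5): e=[9,42,9] → █
    (7,2)@(15, 5): e=[-19,58,21] → ·
    (5,3)@(11, 7): e=[43,14,3] → █
    (7,3)@(15, 7): e=[-13,46,27] → ·
    (5,4)@(11, 9): e=[49,2,9] → █
    (7,4)@(15, 9): e=[-7,34,33] → ·
    (5,5)@(11, 11): e=[55,-10,15] → ·
    (6,5)@(13, 11): e=[27,6,27] → █
    (7,5)@(15, 11): e=[-1,22,39] → ·
    (6,6)@(13, 13): e=[33,-6,33] → ·
  covered (8 px):
    · · · · · · · · · ·
    · · · · · · █ · · ·
    · · · · · · █ · · ·
    · · · · · █ █ · · ·
    · · · · · █ █ · · ·
    · · · · · · █ · · ·
    · · · · · · · █ · ·
    · · · · · · · · · ·
    · · · · · · · · · ·
    · · · · · · · · · ·
    · · · · · · · · · ·
T3:
  2·area = 9  (B↔C swapped to make it positive)
  edge (12, 20)→(10, 15): d=(-2,-5) top-left  bias=+0
  edge (10, 15)→(7, 3): d=(-3,-12) top-left  bias=+0
  edge (7, 3)→(12, 20): d=(5,17) right/bottom  bias=-1
    (3,1)@(7, 3): e=[9,0,0] → ·  [on edge]
    (4,5)@(9, 11): e=[3,0,6] → █  [on edge]
    (5,5)@(11, 11): e=[13,24,-28] → ·
    (4,6)@(9, 13): e=[-1,-6,16] → ·
    (5,8)@(11, 17): e=[1,6,2] → █
    (6,8)@(13, 17): e=[11,30,-32] → ·
    (5,9)@(11, 19): e=[-3,0,12] → ·  [on edge]
  covered (2 px):
    · · · · · · · · · ·
    · · · · · · · · · ·
    · · · · · · · · · ·
    · · · · · · · · · ·
    · · · · · · · · · ·
    · · · · █ · · · · ·
    · · · · · · · · · ·
    · · · · · · · · · ·
    · · · · · █ · · · ·
    · · · · · · · · · ·
    · · · · · · · · · ·

Result: [[4,1],[4,2],[5,2],[4,3],[5,3],[6,3],[3,4],[4,4],[5,4],[6,4],[3,5],[4,5],[5,5],[3,6],[4,6],[3,7],[2,8]]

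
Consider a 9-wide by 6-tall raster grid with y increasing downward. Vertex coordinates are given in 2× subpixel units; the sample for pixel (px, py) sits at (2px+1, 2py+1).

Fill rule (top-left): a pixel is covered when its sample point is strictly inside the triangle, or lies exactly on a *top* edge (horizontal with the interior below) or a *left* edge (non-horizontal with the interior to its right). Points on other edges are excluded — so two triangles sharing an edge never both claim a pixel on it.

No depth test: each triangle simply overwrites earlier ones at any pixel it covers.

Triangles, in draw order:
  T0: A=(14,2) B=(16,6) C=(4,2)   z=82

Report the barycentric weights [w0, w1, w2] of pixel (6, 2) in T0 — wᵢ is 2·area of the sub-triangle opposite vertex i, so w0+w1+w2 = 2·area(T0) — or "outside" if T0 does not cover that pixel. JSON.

T0:
  2·area = 40
  edge (14, 2)→(16, 6): d=(2,4) right/bottom  bias=-1
  edge (16, 6)→(4, 2): d=(-12,-4) top-left  bias=+0
  edge (4, 2)→(14, 2): d=(10,0) top-left  bias=+0
    (0,0)@(1, 1): e=[50,0,-10] → ·  [on edge]
    (3,1)@(7, 3): e=[30,0,10] → █  [on edge]
    (4,1)@(9, 3): e=[22,8,10] → █
    (5,1)@(11, 3): e=[14,16,10] → █
    (6,1)@(13, 3): e=[6,24,10] → █
    (7,1)@(15, 3): e=[-2,32,10] → ·
    (3,2)@(7, 5): e=[34,-24,30] → ·
    (4,2)@(9, 5): e=[26,-16,30] → ·
    (5,2)@(11, 5): e=[18,-8,30] → ·
    (6,2)@(13, 5): e=[10,0,30] → █  [on edge]
    (7,2)@(15, 5): e=[2,8,30] → █
    (8,2)@(17, 5): e=[-6,16,30] → ·
  covered (6 px):
    · · · · · · · · ·
    · · · █ █ █ █ · ·
    · · · · · · █ █ ·
    · · · · · · · · ·
    · · · · · · · · ·
    · · · · · · · · ·

Result: [0,30,10]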